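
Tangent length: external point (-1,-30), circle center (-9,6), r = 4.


d = sqrt((-1+ 9)^2 + (-30-6)^2) = sqrt(64+1296) = 36.8782
L = sqrt(1360.0000 - 16) = sqrt(1344.0000) = 36.6606

36.6606


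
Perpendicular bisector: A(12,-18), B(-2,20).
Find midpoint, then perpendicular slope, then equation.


Midpoint = (5, 1)
Slope of AB = dy/dx = 38/(-14) = -2.7143
Perp slope = -dx/dy = 14/38 = 0.3684
b = My - (perp slope)*Mx = 1 + (-14*5)/38 = 1 - 1.8421 = -0.8421

y = 0.3684x - 0.8421


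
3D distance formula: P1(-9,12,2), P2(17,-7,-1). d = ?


dx=26, dy=-19, dz=-3
d = sqrt(676+361+9) = sqrt(1046) = 32.3419

32.3419


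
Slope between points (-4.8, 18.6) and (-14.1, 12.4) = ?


dy = 12.4 - 18.6 = -6.2
dx = -14.1 + 4.8 = -9.3
m = -6.2/(-9.3) = 0.6667

m = 0.6667


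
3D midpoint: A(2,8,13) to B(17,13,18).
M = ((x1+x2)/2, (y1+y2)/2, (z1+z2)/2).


Mx = (2+17)/2 = 9.5000
My = (8+13)/2 = 10.5000
Mz = (13+18)/2 = 15.5000

M = (9.5000, 10.5000, 15.5000)


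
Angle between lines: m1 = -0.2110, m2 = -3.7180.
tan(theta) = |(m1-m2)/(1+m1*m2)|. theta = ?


m1-m2 = 3.507
1+m1*m2 = 1.784498
tan(theta) = |3.507/1.784498| = 1.965259
theta = arctan(|3.507/1.784498|) = 63.0312 degrees (acute angle)

63.0312 degrees


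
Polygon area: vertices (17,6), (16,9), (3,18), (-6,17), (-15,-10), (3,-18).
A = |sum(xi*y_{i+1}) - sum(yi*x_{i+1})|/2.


sum(xi*y_{i+1}) = 17*9 + 16*18 + 3*17 - 6*(-10) - 15*(-18) + 3*6 = 840
sum(yi*x_{i+1}) = 6*16 + 9*3 + 18*(-6) + 17*(-15) - 10*3 - 18*17 = -576
Area = |840 + 576|/2 = 1416/2 = 708.0000

708.0000 sq units


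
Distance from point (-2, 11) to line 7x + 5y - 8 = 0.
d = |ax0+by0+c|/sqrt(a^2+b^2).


|7*(-2) + 5*11 - 8| = |33| = 33
sqrt(49 + 25) = sqrt(74) = 8.6023
d = 33/sqrt(74) = 3.8362

3.8362


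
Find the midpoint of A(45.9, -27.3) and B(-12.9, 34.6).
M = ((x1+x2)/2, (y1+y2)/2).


Mx = (45.9 - 12.9)/2 = 33.0/2 = 16.5000
My = (-27.3 + 34.6)/2 = 7.3/2 = 3.6500

(16.5000, 3.6500)


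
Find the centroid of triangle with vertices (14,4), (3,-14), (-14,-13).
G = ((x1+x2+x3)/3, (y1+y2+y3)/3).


Gx = (14+3- 14)/3 = 3/3 = 1.0000
Gy = (4- 14- 13)/3 = -23/3 = -7.6667

G = (1.0000, -7.6667)


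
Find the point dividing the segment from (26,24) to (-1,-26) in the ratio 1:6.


Px = (1*(-1) + 6*26)/7 = 155/7 = 22.1429
Py = (1*(-26) + 6*24)/7 = 118/7 = 16.8571

P = (22.1429, 16.8571)


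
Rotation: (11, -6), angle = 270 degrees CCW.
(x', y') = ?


cos(270) = 0, sin(270) = -1
x' = 11*0 + 6*(-1) = -6
y' = 11*(-1) - 6*0 = -11

(-6, -11)


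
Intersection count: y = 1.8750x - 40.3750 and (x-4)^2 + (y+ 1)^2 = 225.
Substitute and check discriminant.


Substitute y = 1.8750x - 40.3750: (x-4)^2 + (1.8750x- 40.3750+ 1)^2 = 225
Expand to Ax^2 + Bx + C = 0, where b-k = -39.375
A = 1+m^2 = 4.515625
B = 2(m(b-k) - h) = 2(1.8750*(-39.375) - 4) = -155.65625
C = h^2 + (b-k)^2 - r^2 = 16 + 1550.390625 - 225 = 1341.390625
disc = B^2-4AC = 24228.8682 - 24228.8682 = 0
disc = 0

1 intersection point (tangent)


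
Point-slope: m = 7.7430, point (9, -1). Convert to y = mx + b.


y + 1 = 7.7430(x - 9)
y = 7.7430x - 1 - 7.7430*9
y = 7.7430x - 70.6870

y = 7.7430x - 70.6870


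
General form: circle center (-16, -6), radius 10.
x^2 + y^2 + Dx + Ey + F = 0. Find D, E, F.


(x+ 16)^2 + (y+ 6)^2 = 10^2
D = -2h = 32, E = -2k = 12
F = h^2+k^2-r^2 = 256+36-100 = 192

D = 32, E = 12, F = 192


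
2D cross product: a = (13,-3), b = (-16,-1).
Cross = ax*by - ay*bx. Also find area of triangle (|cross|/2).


cross = 13*(-1) + 3*(-16) = -13 - 48 = -61
Triangle area = |-61|/2 = 61/2 = 30.5000

cross = -61, triangle area = 30.5000


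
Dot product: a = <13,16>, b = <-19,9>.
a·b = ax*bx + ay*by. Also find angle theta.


a·b = 13*(-19) + 16*9 = -247 + 144 = -103
|a| = sqrt(169+256) = 20.6155
|b| = sqrt(361+81) = 21.0238
cos(theta) = -103/(sqrt(425)*sqrt(442)) = -103/sqrt(187850) = -0.237647
theta = arccos(-103/sqrt(187850)) = 103.7477 degrees

a·b = -103, theta = 103.7477 deg


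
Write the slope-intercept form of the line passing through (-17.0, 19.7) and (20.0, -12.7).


m = (-32.4)/(37.0) = -0.8757
b = y1 - m*x1 = 19.7 - (-32.4*(-17.0))/(37.0) = 19.7 - 14.8865 = 4.8135

y = -0.8757x + 4.8135


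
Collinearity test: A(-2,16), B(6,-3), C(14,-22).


-2*(-3+ 22) + 6*(-22-16) + 14*(16+ 3)
= -38 - 228 + 266 = 0

Yes, collinear (determinant = 0)


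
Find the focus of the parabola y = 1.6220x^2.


a = 1.6220
4a = 6.4880
focus = (0, 1/6.4880) = (0, 0.1541)

Focus = (0, 0.1541)


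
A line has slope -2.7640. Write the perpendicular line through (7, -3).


Perpendicular slope = -1/m1 = -1/(-2.7640) = 0.3618
b2 = y0 - m2*x0 = -3 + 7/(-2.7640) = -3 - 2.5326 = -5.5326

y = 0.3618x - 5.5326


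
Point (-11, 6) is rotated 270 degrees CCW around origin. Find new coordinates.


cos(270) = 0, sin(270) = -1
x' = -11*0 - 6*(-1) = 6
y' = -11*(-1) + 6*0 = 11

(6, 11)


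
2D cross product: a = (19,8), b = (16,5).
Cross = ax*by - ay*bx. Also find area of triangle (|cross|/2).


cross = 19*5 - 8*16 = 95 - 128 = -33
Triangle area = |-33|/2 = 33/2 = 16.5000

cross = -33, triangle area = 16.5000


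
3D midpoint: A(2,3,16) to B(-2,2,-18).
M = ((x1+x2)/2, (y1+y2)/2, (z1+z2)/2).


Mx = (2- 2)/2 = 0
My = (3+2)/2 = 2.5000
Mz = (16- 18)/2 = -1.0000

M = (0, 2.5000, -1.0000)


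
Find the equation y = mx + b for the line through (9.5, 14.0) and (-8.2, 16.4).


m = (2.4)/(-17.7) = -0.1356
b = y1 - m*x1 = 14.0 - (2.4*9.5)/(-17.7) = 14.0 + 1.2881 = 15.2881

y = -0.1356x + 15.2881


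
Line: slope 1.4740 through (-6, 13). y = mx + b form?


y - 13 = 1.4740(x + 6)
y = 1.4740x + 13 - 1.4740*(-6)
y = 1.4740x + 21.8440

y = 1.4740x + 21.8440


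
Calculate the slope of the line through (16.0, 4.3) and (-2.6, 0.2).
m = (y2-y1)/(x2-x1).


dy = 0.2 - 4.3 = -4.1
dx = -2.6 - 16.0 = -18.6
m = -4.1/(-18.6) = 0.2204

m = 0.2204


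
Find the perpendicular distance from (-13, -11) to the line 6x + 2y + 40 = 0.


|6*(-13) + 2*(-11) + 40| = |-60| = 60
sqrt(36 + 4) = sqrt(40) = 6.3246
d = 60/sqrt(40) = 9.4868

9.4868


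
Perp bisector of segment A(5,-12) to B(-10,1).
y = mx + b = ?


Midpoint = (-2.5, -5.5)
Slope of AB = dy/dx = 13/(-15) = -0.8667
Perp slope = -dx/dy = 15/13 = 1.1538
b = My - (perp slope)*Mx = -5.5 + (-15*(-2.5))/13 = -5.5 + 2.8846 = -2.6154

y = 1.1538x - 2.6154


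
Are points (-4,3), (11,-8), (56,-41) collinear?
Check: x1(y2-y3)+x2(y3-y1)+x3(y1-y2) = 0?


-4*(-8+ 41) + 11*(-41-3) + 56*(3+ 8)
= -132 - 484 + 616 = 0

Yes, collinear (determinant = 0)


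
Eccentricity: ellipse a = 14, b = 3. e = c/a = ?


c = sqrt(196-9) = sqrt(187) = 13.6748
e = c/a = sqrt(187)/14 = 0.9768

e = 0.9768


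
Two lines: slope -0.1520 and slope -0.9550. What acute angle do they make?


m1-m2 = 0.803
1+m1*m2 = 1.14516
tan(theta) = |0.803/1.14516| = 0.701212
theta = arctan(|0.803/1.14516|) = 35.0386 degrees (acute angle)

35.0386 degrees


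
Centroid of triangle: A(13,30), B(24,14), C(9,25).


Gx = (13+24+9)/3 = 46/3 = 15.3333
Gy = (30+14+25)/3 = 69/3 = 23.0000

G = (15.3333, 23.0000)


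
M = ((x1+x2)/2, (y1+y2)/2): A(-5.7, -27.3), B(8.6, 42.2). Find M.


Mx = (-5.7 + 8.6)/2 = 2.9/2 = 1.4500
My = (-27.3 + 42.2)/2 = 14.9/2 = 7.4500

(1.4500, 7.4500)


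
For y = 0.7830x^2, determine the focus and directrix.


a = 0.7830
1/(4a) = 0.3193
Focus = (0, 0.3193)
Directrix: y = -0.3193

Focus = (0, 0.3193), Directrix: y = -0.3193


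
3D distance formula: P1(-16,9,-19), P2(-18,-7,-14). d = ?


dx=-2, dy=-16, dz=5
d = sqrt(4+256+25) = sqrt(285) = 16.8819

16.8819


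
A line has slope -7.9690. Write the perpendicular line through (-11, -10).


Perpendicular slope = -1/m1 = -1/(-7.9690) = 0.1255
b2 = y0 - m2*x0 = -10 - 11/(-7.9690) = -10 + 1.3803 = -8.6197

y = 0.1255x - 8.6197


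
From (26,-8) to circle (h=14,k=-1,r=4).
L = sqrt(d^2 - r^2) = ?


d = sqrt((26-14)^2 + (-8+ 1)^2) = sqrt(144+49) = 13.8924
L = sqrt(193.0000 - 16) = sqrt(177.0000) = 13.3041

13.3041


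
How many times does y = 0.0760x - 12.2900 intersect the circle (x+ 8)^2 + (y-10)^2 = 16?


Substitute y = 0.0760x - 12.2900: (x+ 8)^2 + (0.0760x- 12.2900-10)^2 = 16
Expand to Ax^2 + Bx + C = 0, where b-k = -22.29
A = 1+m^2 = 1.005776
B = 2(m(b-k) - h) = 2(0.0760*(-22.29) + 8) = 12.61192
C = h^2 + (b-k)^2 - r^2 = 64 + 496.8441 - 16 = 544.8441
disc = B^2-4AC = 159.0605 - 2191.9645 = -2032.9040
disc < 0

0 intersection points


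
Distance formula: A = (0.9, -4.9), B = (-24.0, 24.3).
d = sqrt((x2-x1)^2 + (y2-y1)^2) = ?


dx = -24.0 - 0.9 = -24.9
dy = 24.3 + 4.9 = 29.2
d = sqrt(620.01 + 852.64) = sqrt(1472.65) = 38.3751

38.3751


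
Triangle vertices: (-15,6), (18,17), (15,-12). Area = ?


-15*(17+ 12) = -435
18*(-12-6) = -324
15*(6-17) = -165
sum = -924
Area = |-924|/2 = 462.0000

462.0000 sq units


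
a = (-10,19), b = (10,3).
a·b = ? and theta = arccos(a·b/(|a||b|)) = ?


a·b = -10*10 + 19*3 = -100 + 57 = -43
|a| = sqrt(100+361) = 21.4709
|b| = sqrt(100+9) = 10.4403
cos(theta) = -43/(sqrt(461)*sqrt(109)) = -43/sqrt(50249) = -0.191825
theta = arccos(-43/sqrt(50249)) = 101.0593 degrees

a·b = -43, theta = 101.0593 deg


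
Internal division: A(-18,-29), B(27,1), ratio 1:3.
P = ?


Px = (1*27 + 3*(-18))/4 = -27/4 = -6.7500
Py = (1*1 + 3*(-29))/4 = -86/4 = -21.5000

P = (-6.7500, -21.5000)


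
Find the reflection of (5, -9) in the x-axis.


Reflection rule for x-axis: (x, -y)
(5, -9) -> (5, 9)

(5, 9)


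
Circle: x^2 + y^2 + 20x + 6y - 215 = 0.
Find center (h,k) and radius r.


h = -D/2 = -20/2 = -10
k = -E/2 = -6/2 = -3
r^2 = h^2 + k^2 - F = 100 + 9 + 215 = 324
r = 18

Center (-10, -3), radius = 18


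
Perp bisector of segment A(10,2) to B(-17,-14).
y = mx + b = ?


Midpoint = (-3.5, -6)
Slope of AB = dy/dx = -16/(-27) = 0.5926
Perp slope = -dx/dy = -27/16 = -1.6875
b = My - (perp slope)*Mx = -6 + (-27*(-3.5))/(-16) = -6 - 5.9062 = -11.9062

y = -1.6875x - 11.9062


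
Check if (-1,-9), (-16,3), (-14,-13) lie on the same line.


-1*(3+ 13) - 16*(-13+ 9) - 14*(-9-3)
= -16 + 64 + 168 = 216

No, not collinear (determinant = 216)


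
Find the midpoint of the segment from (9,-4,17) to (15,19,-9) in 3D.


Mx = (9+15)/2 = 12.0000
My = (-4+19)/2 = 7.5000
Mz = (17- 9)/2 = 4.0000

M = (12.0000, 7.5000, 4.0000)


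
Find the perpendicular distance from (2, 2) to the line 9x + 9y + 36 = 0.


|9*2 + 9*2 + 36| = |72| = 72
sqrt(81 + 81) = sqrt(162) = 12.7279
d = 72/sqrt(162) = 5.6569

5.6569


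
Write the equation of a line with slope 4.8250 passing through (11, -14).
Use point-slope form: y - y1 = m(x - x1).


y + 14 = 4.8250(x - 11)
y = 4.8250x - 14 - 4.8250*11
y = 4.8250x - 67.0750

y = 4.8250x - 67.0750


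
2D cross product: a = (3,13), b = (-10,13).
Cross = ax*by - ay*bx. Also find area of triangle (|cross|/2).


cross = 3*13 - 13*(-10) = 39 + 130 = 169
Triangle area = |169|/2 = 169/2 = 84.5000

cross = 169, triangle area = 84.5000


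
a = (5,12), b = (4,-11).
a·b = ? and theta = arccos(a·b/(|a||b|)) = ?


a·b = 5*4 + 12*(-11) = 20 - 132 = -112
|a| = sqrt(25+144) = 13.0000
|b| = sqrt(16+121) = 11.7047
cos(theta) = -112/(sqrt(169)*sqrt(137)) = -112/sqrt(23153) = -0.736062
theta = arccos(-112/sqrt(23153)) = 137.3970 degrees

a·b = -112, theta = 137.3970 deg


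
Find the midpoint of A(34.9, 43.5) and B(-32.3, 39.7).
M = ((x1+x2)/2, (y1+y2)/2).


Mx = (34.9 - 32.3)/2 = 2.6/2 = 1.3000
My = (43.5 + 39.7)/2 = 83.2/2 = 41.6000

(1.3000, 41.6000)


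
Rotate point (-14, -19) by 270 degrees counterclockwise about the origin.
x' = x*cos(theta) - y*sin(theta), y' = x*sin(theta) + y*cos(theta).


cos(270) = 0, sin(270) = -1
x' = -14*0 + 19*(-1) = -19
y' = -14*(-1) - 19*0 = 14

(-19, 14)


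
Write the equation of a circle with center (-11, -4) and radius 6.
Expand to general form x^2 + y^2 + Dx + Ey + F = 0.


(x+ 11)^2 + (y+ 4)^2 = 6^2
D = -2h = 22, E = -2k = 8
F = h^2+k^2-r^2 = 121+16-36 = 101

x^2 + y^2 + 22x + 8y + 101 = 0


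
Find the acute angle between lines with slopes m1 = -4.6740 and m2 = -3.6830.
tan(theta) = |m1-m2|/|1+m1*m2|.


m1-m2 = -0.991
1+m1*m2 = 18.214342
tan(theta) = |-0.991/18.214342| = 0.054408
theta = arctan(|-0.991/18.214342|) = 3.1143 degrees (acute angle)

3.1143 degrees


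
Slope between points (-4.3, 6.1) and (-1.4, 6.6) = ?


dy = 6.6 - 6.1 = 0.5
dx = -1.4 + 4.3 = 2.9
m = 0.5/2.9 = 0.1724

m = 0.1724


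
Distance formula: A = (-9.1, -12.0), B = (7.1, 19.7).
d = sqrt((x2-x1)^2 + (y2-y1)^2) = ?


dx = 7.1 + 9.1 = 16.2
dy = 19.7 + 12.0 = 31.7
d = sqrt(262.44 + 1004.89) = sqrt(1267.33) = 35.5996

35.5996


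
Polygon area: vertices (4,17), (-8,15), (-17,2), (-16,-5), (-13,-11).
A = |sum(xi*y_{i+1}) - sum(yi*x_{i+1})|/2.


sum(xi*y_{i+1}) = 4*15 - 8*2 - 17*(-5) - 16*(-11) - 13*17 = 84
sum(yi*x_{i+1}) = 17*(-8) + 15*(-17) + 2*(-16) - 5*(-13) - 11*4 = -402
Area = |84 + 402|/2 = 486/2 = 243.0000

243.0000 sq units


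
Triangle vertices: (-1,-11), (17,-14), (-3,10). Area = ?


-1*(-14-10) = 24
17*(10+ 11) = 357
-3*(-11+ 14) = -9
sum = 372
Area = |372|/2 = 186.0000

186.0000 sq units


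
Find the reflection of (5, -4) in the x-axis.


Reflection rule for x-axis: (x, -y)
(5, -4) -> (5, 4)

(5, 4)


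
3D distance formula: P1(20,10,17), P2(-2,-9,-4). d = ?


dx=-22, dy=-19, dz=-21
d = sqrt(484+361+441) = sqrt(1286) = 35.8608

35.8608


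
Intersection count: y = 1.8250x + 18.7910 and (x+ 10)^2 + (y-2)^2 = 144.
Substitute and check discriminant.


Substitute y = 1.8250x + 18.7910: (x+ 10)^2 + (1.8250x+18.7910-2)^2 = 144
Expand to Ax^2 + Bx + C = 0, where b-k = 16.791
A = 1+m^2 = 4.330625
B = 2(m(b-k) - h) = 2(1.8250*16.791 + 10) = 81.28715
C = h^2 + (b-k)^2 - r^2 = 100 + 281.937681 - 144 = 237.937681
disc = B^2-4AC = 6607.6008 - 4121.6755 = 2485.9253
disc > 0

2 intersection points


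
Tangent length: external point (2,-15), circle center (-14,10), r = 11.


d = sqrt((2+ 14)^2 + (-15-10)^2) = sqrt(256+625) = 29.6816
L = sqrt(881.0000 - 121) = sqrt(760.0000) = 27.5681

27.5681


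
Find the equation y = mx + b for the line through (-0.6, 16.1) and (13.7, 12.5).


m = (-3.6)/(14.3) = -0.2517
b = y1 - m*x1 = 16.1 - (-3.6*(-0.6))/(14.3) = 16.1 - 0.1510 = 15.9490

y = -0.2517x + 15.9490


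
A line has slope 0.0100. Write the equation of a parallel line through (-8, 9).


Parallel lines have equal slopes.
m2 = 0.0100
b2 = 9 - 0.0100*(-8) = 9.0800

y = 0.0100x + 9.0800


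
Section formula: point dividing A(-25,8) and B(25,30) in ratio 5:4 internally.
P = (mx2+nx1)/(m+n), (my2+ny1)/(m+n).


Px = (5*25 + 4*(-25))/9 = 25/9 = 2.7778
Py = (5*30 + 4*8)/9 = 182/9 = 20.2222

P = (2.7778, 20.2222)


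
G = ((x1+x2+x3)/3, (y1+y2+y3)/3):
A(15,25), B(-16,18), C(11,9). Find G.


Gx = (15- 16+11)/3 = 10/3 = 3.3333
Gy = (25+18+9)/3 = 52/3 = 17.3333

G = (3.3333, 17.3333)


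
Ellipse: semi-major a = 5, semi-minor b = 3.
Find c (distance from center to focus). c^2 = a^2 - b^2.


c^2 = 5^2 - 3^2 = 25 - 9 = 16
c = sqrt(16) = 4.0000

c = 4.0000


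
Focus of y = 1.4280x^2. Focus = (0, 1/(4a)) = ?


a = 1.4280
4a = 5.7120
focus = (0, 1/5.7120) = (0, 0.1751)

Focus = (0, 0.1751)


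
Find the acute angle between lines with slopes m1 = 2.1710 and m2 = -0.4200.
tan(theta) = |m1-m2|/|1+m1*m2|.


m1-m2 = 2.591
1+m1*m2 = 0.08818
tan(theta) = |2.591/0.08818| = 29.383080
theta = arctan(|2.591/0.08818|) = 88.0508 degrees (acute angle)

88.0508 degrees


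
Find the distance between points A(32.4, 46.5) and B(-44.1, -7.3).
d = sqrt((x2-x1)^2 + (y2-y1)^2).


dx = -44.1 - 32.4 = -76.5
dy = -7.3 - 46.5 = -53.8
d = sqrt(5852.25 + 2894.44) = sqrt(8746.69) = 93.5237

93.5237


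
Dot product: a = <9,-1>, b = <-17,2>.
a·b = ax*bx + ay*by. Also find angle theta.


a·b = 9*(-17) - 1*2 = -153 - 2 = -155
|a| = sqrt(81+1) = 9.0554
|b| = sqrt(289+4) = 17.1172
cos(theta) = -155/(sqrt(82)*sqrt(293)) = -155/sqrt(24026) = -0.999979
theta = arccos(-155/sqrt(24026)) = 179.6304 degrees

a·b = -155, theta = 179.6304 deg


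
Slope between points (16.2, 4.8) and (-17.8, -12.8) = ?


dy = -12.8 - 4.8 = -17.6
dx = -17.8 - 16.2 = -34.0
m = -17.6/(-34.0) = 0.5176

m = 0.5176


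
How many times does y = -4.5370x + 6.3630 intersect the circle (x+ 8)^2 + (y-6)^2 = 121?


Substitute y = -4.5370x + 6.3630: (x+ 8)^2 + (-4.5370x+6.3630-6)^2 = 121
Expand to Ax^2 + Bx + C = 0, where b-k = 0.363
A = 1+m^2 = 21.584369
B = 2(m(b-k) - h) = 2(-4.5370*0.363 + 8) = 12.706138
C = h^2 + (b-k)^2 - r^2 = 64 + 0.131769 - 121 = -56.868231
disc = B^2-4AC = 161.4459 + 4909.8595 = 5071.3054
disc > 0

2 intersection points


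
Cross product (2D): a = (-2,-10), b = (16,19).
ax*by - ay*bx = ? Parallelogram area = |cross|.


cross = -2*19 + 10*16 = -38 + 160 = 122
Parallelogram area = |122| = 122

cross = 122, parallelogram area = 122


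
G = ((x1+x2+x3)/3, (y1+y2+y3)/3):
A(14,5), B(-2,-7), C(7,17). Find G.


Gx = (14- 2+7)/3 = 19/3 = 6.3333
Gy = (5- 7+17)/3 = 15/3 = 5.0000

G = (6.3333, 5.0000)


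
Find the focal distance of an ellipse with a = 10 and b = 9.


c^2 = 10^2 - 9^2 = 100 - 81 = 19
c = sqrt(19) = 4.3589

c = 4.3589


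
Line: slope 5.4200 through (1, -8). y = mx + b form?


y + 8 = 5.4200(x - 1)
y = 5.4200x - 8 - 5.4200*1
y = 5.4200x - 13.4200

y = 5.4200x - 13.4200


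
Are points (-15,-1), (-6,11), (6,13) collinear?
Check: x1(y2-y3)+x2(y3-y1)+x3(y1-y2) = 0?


-15*(11-13) - 6*(13+ 1) + 6*(-1-11)
= 30 - 84 - 72 = -126

No, not collinear (determinant = -126)


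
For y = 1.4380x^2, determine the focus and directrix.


a = 1.4380
1/(4a) = 0.1739
Focus = (0, 0.1739)
Directrix: y = -0.1739

Focus = (0, 0.1739), Directrix: y = -0.1739


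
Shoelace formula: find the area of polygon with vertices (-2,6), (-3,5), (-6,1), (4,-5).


sum(xi*y_{i+1}) = -2*5 - 3*1 - 6*(-5) + 4*6 = 41
sum(yi*x_{i+1}) = 6*(-3) + 5*(-6) + 1*4 - 5*(-2) = -34
Area = |41 + 34|/2 = 75/2 = 37.5000

37.5000 sq units


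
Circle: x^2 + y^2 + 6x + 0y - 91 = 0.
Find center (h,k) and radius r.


h = -D/2 = -6/2 = -3
k = -E/2 = 0/2 = 0
r^2 = h^2 + k^2 - F = 9 + 0 + 91 = 100
r = 10

Center (-3, 0), radius = 10


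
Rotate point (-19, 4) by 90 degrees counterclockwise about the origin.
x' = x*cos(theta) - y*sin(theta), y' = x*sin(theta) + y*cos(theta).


cos(90) = 0, sin(90) = 1
x' = -19*0 - 4*1 = -4
y' = -19*1 + 4*0 = -19

(-4, -19)


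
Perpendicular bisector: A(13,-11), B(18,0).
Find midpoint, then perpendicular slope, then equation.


Midpoint = (15.5, -5.5)
Slope of AB = dy/dx = 11/5 = 2.2000
Perp slope = -dx/dy = -5/11 = -0.4545
b = My - (perp slope)*Mx = -5.5 + (5*15.5)/11 = -5.5 + 7.0455 = 1.5455

y = -0.4545x + 1.5455


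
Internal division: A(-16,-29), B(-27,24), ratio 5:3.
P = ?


Px = (5*(-27) + 3*(-16))/8 = -183/8 = -22.8750
Py = (5*24 + 3*(-29))/8 = 33/8 = 4.1250

P = (-22.8750, 4.1250)


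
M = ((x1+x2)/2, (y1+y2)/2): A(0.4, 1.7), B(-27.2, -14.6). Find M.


Mx = (0.4 - 27.2)/2 = -26.8/2 = -13.4000
My = (1.7 - 14.6)/2 = -12.9/2 = -6.4500

(-13.4000, -6.4500)


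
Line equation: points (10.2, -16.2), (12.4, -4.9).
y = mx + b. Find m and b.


m = (11.3)/(2.2) = 5.1364
b = y1 - m*x1 = -16.2 - (11.3*10.2)/(2.2) = -16.2 - 52.3909 = -68.5909

y = 5.1364x - 68.5909


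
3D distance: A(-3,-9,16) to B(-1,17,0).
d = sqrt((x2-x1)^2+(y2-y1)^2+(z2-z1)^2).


dx=2, dy=26, dz=-16
d = sqrt(4+676+256) = sqrt(936) = 30.5941

30.5941


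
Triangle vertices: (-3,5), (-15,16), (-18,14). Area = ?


-3*(16-14) = -6
-15*(14-5) = -135
-18*(5-16) = 198
sum = 57
Area = |57|/2 = 28.5000

28.5000 sq units


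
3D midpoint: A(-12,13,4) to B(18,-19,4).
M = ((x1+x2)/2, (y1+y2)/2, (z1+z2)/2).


Mx = (-12+18)/2 = 3.0000
My = (13- 19)/2 = -3.0000
Mz = (4+4)/2 = 4.0000

M = (3.0000, -3.0000, 4.0000)


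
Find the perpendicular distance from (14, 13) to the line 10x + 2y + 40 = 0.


|10*14 + 2*13 + 40| = |206| = 206
sqrt(100 + 4) = sqrt(104) = 10.1980
d = 206/sqrt(104) = 20.2000

20.2000


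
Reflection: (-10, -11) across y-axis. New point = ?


Reflection rule for y-axis: (-x, y)
(-10, -11) -> (10, -11)

(10, -11)


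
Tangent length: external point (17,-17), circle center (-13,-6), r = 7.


d = sqrt((17+ 13)^2 + (-17+ 6)^2) = sqrt(900+121) = 31.9531
L = sqrt(1021.0000 - 49) = sqrt(972.0000) = 31.1769

31.1769


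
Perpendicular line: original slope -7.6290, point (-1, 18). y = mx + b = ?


Perpendicular slope = -1/m1 = -1/(-7.6290) = 0.1311
b2 = y0 - m2*x0 = 18 - 1/(-7.6290) = 18 + 0.1311 = 18.1311

y = 0.1311x + 18.1311


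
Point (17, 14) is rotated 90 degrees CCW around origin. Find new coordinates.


cos(90) = 0, sin(90) = 1
x' = 17*0 - 14*1 = -14
y' = 17*1 + 14*0 = 17

(-14, 17)


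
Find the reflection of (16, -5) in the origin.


Reflection rule for origin: (-x, -y)
(16, -5) -> (-16, 5)

(-16, 5)


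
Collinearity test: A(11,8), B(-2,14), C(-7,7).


11*(14-7) - 2*(7-8) - 7*(8-14)
= 77 + 2 + 42 = 121

No, not collinear (determinant = 121)


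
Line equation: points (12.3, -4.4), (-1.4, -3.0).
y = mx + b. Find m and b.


m = (1.4)/(-13.7) = -0.1022
b = y1 - m*x1 = -4.4 - (1.4*12.3)/(-13.7) = -4.4 + 1.2569 = -3.1431

y = -0.1022x - 3.1431


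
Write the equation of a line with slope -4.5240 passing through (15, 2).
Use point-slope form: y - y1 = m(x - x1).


y - 2 = -4.5240(x - 15)
y = -4.5240x + 2 + 4.5240*15
y = -4.5240x + 69.8600

y = -4.5240x + 69.8600


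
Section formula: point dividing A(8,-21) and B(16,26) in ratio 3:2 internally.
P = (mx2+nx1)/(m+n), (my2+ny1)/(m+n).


Px = (3*16 + 2*8)/5 = 64/5 = 12.8000
Py = (3*26 + 2*(-21))/5 = 36/5 = 7.2000

P = (12.8000, 7.2000)


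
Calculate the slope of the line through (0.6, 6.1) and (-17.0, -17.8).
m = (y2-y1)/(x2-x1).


dy = -17.8 - 6.1 = -23.9
dx = -17.0 - 0.6 = -17.6
m = -23.9/(-17.6) = 1.3580

m = 1.3580


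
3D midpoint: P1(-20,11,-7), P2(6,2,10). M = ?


Mx = (-20+6)/2 = -7.0000
My = (11+2)/2 = 6.5000
Mz = (-7+10)/2 = 1.5000

M = (-7.0000, 6.5000, 1.5000)


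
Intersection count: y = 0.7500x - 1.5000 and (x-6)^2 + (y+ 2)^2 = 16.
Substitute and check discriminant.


Substitute y = 0.7500x - 1.5000: (x-6)^2 + (0.7500x- 1.5000+ 2)^2 = 16
Expand to Ax^2 + Bx + C = 0, where b-k = 0.5
A = 1+m^2 = 1.5625
B = 2(m(b-k) - h) = 2(0.7500*0.5 - 6) = -11.25
C = h^2 + (b-k)^2 - r^2 = 36 + 0.25 - 16 = 20.25
disc = B^2-4AC = 126.5625 - 126.5625 = 0
disc = 0

1 intersection point (tangent)


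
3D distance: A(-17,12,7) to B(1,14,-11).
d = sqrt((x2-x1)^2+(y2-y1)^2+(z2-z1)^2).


dx=18, dy=2, dz=-18
d = sqrt(324+4+324) = sqrt(652) = 25.5343

25.5343


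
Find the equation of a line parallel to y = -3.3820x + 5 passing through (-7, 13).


Parallel lines have equal slopes.
m2 = -3.3820
b2 = 13 + 3.3820*(-7) = -10.6740

y = -3.3820x - 10.6740


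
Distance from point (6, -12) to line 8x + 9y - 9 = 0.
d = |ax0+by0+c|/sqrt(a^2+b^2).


|8*6 + 9*(-12) - 9| = |-69| = 69
sqrt(64 + 81) = sqrt(145) = 12.0416
d = 69/sqrt(145) = 5.7301

5.7301


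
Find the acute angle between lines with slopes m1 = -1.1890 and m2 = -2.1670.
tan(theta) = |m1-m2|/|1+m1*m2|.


m1-m2 = 0.978
1+m1*m2 = 3.576563
tan(theta) = |0.978/3.576563| = 0.273447
theta = arctan(|0.978/3.576563|) = 15.2935 degrees (acute angle)

15.2935 degrees


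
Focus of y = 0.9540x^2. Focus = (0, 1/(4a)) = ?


a = 0.9540
4a = 3.8160
focus = (0, 1/3.8160) = (0, 0.2621)

Focus = (0, 0.2621)


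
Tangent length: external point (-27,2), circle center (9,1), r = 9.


d = sqrt((-27-9)^2 + (2-1)^2) = sqrt(1296+1) = 36.0139
L = sqrt(1297.0000 - 81) = sqrt(1216.0000) = 34.8712

34.8712


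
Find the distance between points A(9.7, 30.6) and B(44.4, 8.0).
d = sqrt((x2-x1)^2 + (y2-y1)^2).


dx = 44.4 - 9.7 = 34.7
dy = 8.0 - 30.6 = -22.6
d = sqrt(1204.09 + 510.76) = sqrt(1714.85) = 41.4107

41.4107


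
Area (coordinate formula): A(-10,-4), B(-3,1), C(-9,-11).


-10*(1+ 11) = -120
-3*(-11+ 4) = 21
-9*(-4-1) = 45
sum = -54
Area = |-54|/2 = 27.0000

27.0000 sq units


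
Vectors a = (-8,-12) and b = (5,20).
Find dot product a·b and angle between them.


a·b = -8*5 - 12*20 = -40 - 240 = -280
|a| = sqrt(64+144) = 14.4222
|b| = sqrt(25+400) = 20.6155
cos(theta) = -280/(sqrt(208)*sqrt(425)) = -280/sqrt(88400) = -0.941742
theta = arccos(-280/sqrt(88400)) = 160.3462 degrees

a·b = -280, theta = 160.3462 deg


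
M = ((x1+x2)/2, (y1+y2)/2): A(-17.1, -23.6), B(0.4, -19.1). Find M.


Mx = (-17.1 + 0.4)/2 = -16.7/2 = -8.3500
My = (-23.6 - 19.1)/2 = -42.7/2 = -21.3500

(-8.3500, -21.3500)


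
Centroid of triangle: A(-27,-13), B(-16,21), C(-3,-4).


Gx = (-27- 16- 3)/3 = -46/3 = -15.3333
Gy = (-13+21- 4)/3 = 4/3 = 1.3333

G = (-15.3333, 1.3333)


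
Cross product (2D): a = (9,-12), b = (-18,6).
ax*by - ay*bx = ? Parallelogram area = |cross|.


cross = 9*6 + 12*(-18) = 54 - 216 = -162
Parallelogram area = |-162| = 162

cross = -162, parallelogram area = 162


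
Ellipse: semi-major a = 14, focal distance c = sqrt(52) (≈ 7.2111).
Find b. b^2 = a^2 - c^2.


b^2 = 14^2 - (sqrt(52))^2 = 196 - 52 = 144
b = sqrt(144) = 12

b = 12


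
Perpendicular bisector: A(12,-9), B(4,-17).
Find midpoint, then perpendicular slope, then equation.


Midpoint = (8, -13)
Slope of AB = dy/dx = -8/(-8) = 1.0000
Perp slope = -dx/dy = -8/8 = -1.0000
b = My - (perp slope)*Mx = -13 + (-8*8)/(-8) = -13 + 8.0000 = -5.0000

y = -1.0000x - 5.0000


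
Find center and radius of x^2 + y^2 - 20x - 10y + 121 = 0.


h = -D/2 = 20/2 = 10
k = -E/2 = 10/2 = 5
r^2 = h^2 + k^2 - F = 100 + 25 - 121 = 4
r = 2

Center (10, 5), radius = 2


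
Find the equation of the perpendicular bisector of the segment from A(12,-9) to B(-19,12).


Midpoint = (-3.5, 1.5)
Slope of AB = dy/dx = 21/(-31) = -0.6774
Perp slope = -dx/dy = 31/21 = 1.4762
b = My - (perp slope)*Mx = 1.5 + (-31*(-3.5))/21 = 1.5 + 5.1667 = 6.6667

y = 1.4762x + 6.6667


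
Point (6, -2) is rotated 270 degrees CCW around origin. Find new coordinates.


cos(270) = 0, sin(270) = -1
x' = 6*0 + 2*(-1) = -2
y' = 6*(-1) - 2*0 = -6

(-2, -6)


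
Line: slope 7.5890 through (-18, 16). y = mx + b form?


y - 16 = 7.5890(x + 18)
y = 7.5890x + 16 - 7.5890*(-18)
y = 7.5890x + 152.6020

y = 7.5890x + 152.6020


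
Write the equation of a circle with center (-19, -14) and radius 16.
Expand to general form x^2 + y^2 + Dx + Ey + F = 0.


(x+ 19)^2 + (y+ 14)^2 = 16^2
D = -2h = 38, E = -2k = 28
F = h^2+k^2-r^2 = 361+196-256 = 301

x^2 + y^2 + 38x + 28y + 301 = 0


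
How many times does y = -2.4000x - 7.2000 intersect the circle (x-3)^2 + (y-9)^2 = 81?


Substitute y = -2.4000x - 7.2000: (x-3)^2 + (-2.4000x- 7.2000-9)^2 = 81
Expand to Ax^2 + Bx + C = 0, where b-k = -16.2
A = 1+m^2 = 6.76
B = 2(m(b-k) - h) = 2(-2.4000*(-16.2) - 3) = 71.76
C = h^2 + (b-k)^2 - r^2 = 9 + 262.44 - 81 = 190.44
disc = B^2-4AC = 5149.4976 - 5149.4976 = 0
disc = 0

1 intersection point (tangent)


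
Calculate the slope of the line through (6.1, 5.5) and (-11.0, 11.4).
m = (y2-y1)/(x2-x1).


dy = 11.4 - 5.5 = 5.9
dx = -11.0 - 6.1 = -17.1
m = 5.9/(-17.1) = -0.3450

m = -0.3450


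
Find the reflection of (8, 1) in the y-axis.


Reflection rule for y-axis: (-x, y)
(8, 1) -> (-8, 1)

(-8, 1)


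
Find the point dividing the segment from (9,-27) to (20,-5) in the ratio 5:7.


Px = (5*20 + 7*9)/12 = 163/12 = 13.5833
Py = (5*(-5) + 7*(-27))/12 = -214/12 = -17.8333

P = (13.5833, -17.8333)


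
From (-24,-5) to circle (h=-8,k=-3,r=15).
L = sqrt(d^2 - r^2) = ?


d = sqrt((-24+ 8)^2 + (-5+ 3)^2) = sqrt(256+4) = 16.1245
L = sqrt(260.0000 - 225) = sqrt(35.0000) = 5.9161

5.9161


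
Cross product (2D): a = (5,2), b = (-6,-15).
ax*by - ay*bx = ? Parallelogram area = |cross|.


cross = 5*(-15) - 2*(-6) = -75 + 12 = -63
Parallelogram area = |-63| = 63

cross = -63, parallelogram area = 63


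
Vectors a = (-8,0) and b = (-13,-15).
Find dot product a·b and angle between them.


a·b = -8*(-13) + 0*(-15) = 104 + 0 = 104
|a| = sqrt(64+0) = 8.0000
|b| = sqrt(169+225) = 19.8494
cos(theta) = 104/(sqrt(64)*sqrt(394)) = 104/sqrt(25216) = 0.654931
theta = arccos(104/sqrt(25216)) = 49.0856 degrees

a·b = 104, theta = 49.0856 deg


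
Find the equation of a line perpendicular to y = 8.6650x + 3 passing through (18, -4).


Perpendicular slope = -1/m1 = -1/8.6650 = -0.1154
b2 = y0 - m2*x0 = -4 + 18/8.6650 = -4 + 2.0773 = -1.9227

y = -0.1154x - 1.9227


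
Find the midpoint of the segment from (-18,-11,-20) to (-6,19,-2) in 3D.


Mx = (-18- 6)/2 = -12.0000
My = (-11+19)/2 = 4.0000
Mz = (-20- 2)/2 = -11.0000

M = (-12.0000, 4.0000, -11.0000)


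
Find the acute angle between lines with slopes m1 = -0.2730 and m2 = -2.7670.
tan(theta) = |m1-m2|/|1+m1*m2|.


m1-m2 = 2.494
1+m1*m2 = 1.755391
tan(theta) = |2.494/1.755391| = 1.420766
theta = arctan(|2.494/1.755391|) = 54.8604 degrees (acute angle)

54.8604 degrees


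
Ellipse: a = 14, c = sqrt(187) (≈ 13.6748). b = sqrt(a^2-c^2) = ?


b^2 = 14^2 - (sqrt(187))^2 = 196 - 187 = 9
b = sqrt(9) = 3

b = 3


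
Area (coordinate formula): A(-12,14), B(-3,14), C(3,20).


-12*(14-20) = 72
-3*(20-14) = -18
3*(14-14) = 0
sum = 54
Area = |54|/2 = 27.0000

27.0000 sq units


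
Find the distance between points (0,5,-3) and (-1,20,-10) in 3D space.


dx=-1, dy=15, dz=-7
d = sqrt(1+225+49) = sqrt(275) = 16.5831

16.5831


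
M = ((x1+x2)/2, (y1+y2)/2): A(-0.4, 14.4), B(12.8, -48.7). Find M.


Mx = (-0.4 + 12.8)/2 = 12.4/2 = 6.2000
My = (14.4 - 48.7)/2 = -34.3/2 = -17.1500

(6.2000, -17.1500)


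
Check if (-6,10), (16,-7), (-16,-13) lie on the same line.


-6*(-7+ 13) + 16*(-13-10) - 16*(10+ 7)
= -36 - 368 - 272 = -676

No, not collinear (determinant = -676)


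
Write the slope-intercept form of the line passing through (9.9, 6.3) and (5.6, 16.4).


m = (10.1)/(-4.3) = -2.3488
b = y1 - m*x1 = 6.3 - (10.1*9.9)/(-4.3) = 6.3 + 23.2535 = 29.5535

y = -2.3488x + 29.5535


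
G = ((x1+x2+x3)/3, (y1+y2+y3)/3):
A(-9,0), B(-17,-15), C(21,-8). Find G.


Gx = (-9- 17+21)/3 = -5/3 = -1.6667
Gy = (0- 15- 8)/3 = -23/3 = -7.6667

G = (-1.6667, -7.6667)


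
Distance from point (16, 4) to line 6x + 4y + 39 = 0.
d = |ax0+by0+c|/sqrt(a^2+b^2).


|6*16 + 4*4 + 39| = |151| = 151
sqrt(36 + 16) = sqrt(52) = 7.2111
d = 151/sqrt(52) = 20.9399

20.9399


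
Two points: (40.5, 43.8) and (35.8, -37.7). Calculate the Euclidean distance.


dx = 35.8 - 40.5 = -4.7
dy = -37.7 - 43.8 = -81.5
d = sqrt(22.09 + 6642.25) = sqrt(6664.34) = 81.6354

81.6354


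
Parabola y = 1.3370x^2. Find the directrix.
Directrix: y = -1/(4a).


a = 1.3370
1/(4a) = 0.1870
directrix: y = -0.1870 = -0.1870

y = -0.1870


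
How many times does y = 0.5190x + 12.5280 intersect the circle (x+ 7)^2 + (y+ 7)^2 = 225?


Substitute y = 0.5190x + 12.5280: (x+ 7)^2 + (0.5190x+12.5280+ 7)^2 = 225
Expand to Ax^2 + Bx + C = 0, where b-k = 19.528
A = 1+m^2 = 1.269361
B = 2(m(b-k) - h) = 2(0.5190*19.528 + 7) = 34.270064
C = h^2 + (b-k)^2 - r^2 = 49 + 381.342784 - 225 = 205.342784
disc = B^2-4AC = 1174.4373 - 1042.6165 = 131.8208
disc > 0

2 intersection points


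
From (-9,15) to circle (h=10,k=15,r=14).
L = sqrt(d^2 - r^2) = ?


d = sqrt((-9-10)^2 + (15-15)^2) = sqrt(361+0) = 19.0000
L = sqrt(361.0000 - 196) = sqrt(165.0000) = 12.8452

12.8452


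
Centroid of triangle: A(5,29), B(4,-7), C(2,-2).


Gx = (5+4+2)/3 = 11/3 = 3.6667
Gy = (29- 7- 2)/3 = 20/3 = 6.6667

G = (3.6667, 6.6667)


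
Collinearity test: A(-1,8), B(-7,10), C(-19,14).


-1*(10-14) - 7*(14-8) - 19*(8-10)
= 4 - 42 + 38 = 0

Yes, collinear (determinant = 0)


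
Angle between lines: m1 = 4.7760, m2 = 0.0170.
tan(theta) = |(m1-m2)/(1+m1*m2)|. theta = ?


m1-m2 = 4.759
1+m1*m2 = 1.081192
tan(theta) = |4.759/1.081192| = 4.401623
theta = arctan(|4.759/1.081192|) = 77.2003 degrees (acute angle)

77.2003 degrees


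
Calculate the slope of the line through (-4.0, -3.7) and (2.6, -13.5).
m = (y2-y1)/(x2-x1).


dy = -13.5 + 3.7 = -9.8
dx = 2.6 + 4.0 = 6.6
m = -9.8/6.6 = -1.4848

m = -1.4848


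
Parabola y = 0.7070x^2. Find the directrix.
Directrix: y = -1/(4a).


a = 0.7070
1/(4a) = 0.3536
directrix: y = -0.3536 = -0.3536

y = -0.3536


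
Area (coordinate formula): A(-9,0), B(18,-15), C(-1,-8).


-9*(-15+ 8) = 63
18*(-8-0) = -144
-1*(0+ 15) = -15
sum = -96
Area = |-96|/2 = 48.0000

48.0000 sq units


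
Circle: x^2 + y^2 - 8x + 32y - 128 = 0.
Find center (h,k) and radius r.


h = -D/2 = 8/2 = 4
k = -E/2 = -32/2 = -16
r^2 = h^2 + k^2 - F = 16 + 256 + 128 = 400
r = 20

Center (4, -16), radius = 20


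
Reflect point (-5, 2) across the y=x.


Reflection rule for y=x: (y, x)
(-5, 2) -> (2, -5)

(2, -5)


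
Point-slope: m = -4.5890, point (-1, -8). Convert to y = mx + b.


y + 8 = -4.5890(x + 1)
y = -4.5890x - 8 + 4.5890*(-1)
y = -4.5890x - 12.5890

y = -4.5890x - 12.5890


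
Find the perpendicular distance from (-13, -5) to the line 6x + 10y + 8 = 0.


|6*(-13) + 10*(-5) + 8| = |-120| = 120
sqrt(36 + 100) = sqrt(136) = 11.6619
d = 120/sqrt(136) = 10.2899

10.2899


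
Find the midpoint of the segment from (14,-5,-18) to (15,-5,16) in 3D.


Mx = (14+15)/2 = 14.5000
My = (-5- 5)/2 = -5.0000
Mz = (-18+16)/2 = -1.0000

M = (14.5000, -5.0000, -1.0000)


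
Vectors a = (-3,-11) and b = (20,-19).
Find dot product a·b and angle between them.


a·b = -3*20 - 11*(-19) = -60 + 209 = 149
|a| = sqrt(9+121) = 11.4018
|b| = sqrt(400+361) = 27.5862
cos(theta) = 149/(sqrt(130)*sqrt(761)) = 149/sqrt(98930) = 0.473721
theta = arccos(149/sqrt(98930)) = 61.7239 degrees

a·b = 149, theta = 61.7239 deg


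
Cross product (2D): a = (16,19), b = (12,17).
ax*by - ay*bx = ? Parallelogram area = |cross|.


cross = 16*17 - 19*12 = 272 - 228 = 44
Parallelogram area = |44| = 44

cross = 44, parallelogram area = 44


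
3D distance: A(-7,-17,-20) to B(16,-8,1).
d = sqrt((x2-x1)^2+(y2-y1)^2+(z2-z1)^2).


dx=23, dy=9, dz=21
d = sqrt(529+81+441) = sqrt(1051) = 32.4191

32.4191


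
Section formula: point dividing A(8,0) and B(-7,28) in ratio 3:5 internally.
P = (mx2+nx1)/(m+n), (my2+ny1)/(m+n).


Px = (3*(-7) + 5*8)/8 = 19/8 = 2.3750
Py = (3*28 + 5*0)/8 = 84/8 = 10.5000

P = (2.3750, 10.5000)


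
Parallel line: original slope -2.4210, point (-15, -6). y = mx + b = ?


Parallel lines have equal slopes.
m2 = -2.4210
b2 = -6 + 2.4210*(-15) = -42.3150

y = -2.4210x - 42.3150


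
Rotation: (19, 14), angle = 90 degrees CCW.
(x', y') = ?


cos(90) = 0, sin(90) = 1
x' = 19*0 - 14*1 = -14
y' = 19*1 + 14*0 = 19

(-14, 19)


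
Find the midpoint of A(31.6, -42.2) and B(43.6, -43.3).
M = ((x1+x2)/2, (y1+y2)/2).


Mx = (31.6 + 43.6)/2 = 75.2/2 = 37.6000
My = (-42.2 - 43.3)/2 = -85.5/2 = -42.7500

(37.6000, -42.7500)


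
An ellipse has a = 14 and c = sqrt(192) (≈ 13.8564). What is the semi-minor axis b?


b^2 = 14^2 - (sqrt(192))^2 = 196 - 192 = 4
b = sqrt(4) = 2

b = 2


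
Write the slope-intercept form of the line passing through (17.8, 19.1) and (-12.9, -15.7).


m = (-34.8)/(-30.7) = 1.1336
b = y1 - m*x1 = 19.1 - (-34.8*17.8)/(-30.7) = 19.1 - 20.1772 = -1.0772

y = 1.1336x - 1.0772


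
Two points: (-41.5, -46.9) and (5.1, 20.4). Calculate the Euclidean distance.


dx = 5.1 + 41.5 = 46.6
dy = 20.4 + 46.9 = 67.3
d = sqrt(2171.56 + 4529.29) = sqrt(6700.85) = 81.8587

81.8587


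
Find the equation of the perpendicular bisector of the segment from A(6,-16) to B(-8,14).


Midpoint = (-1, -1)
Slope of AB = dy/dx = 30/(-14) = -2.1429
Perp slope = -dx/dy = 14/30 = 0.4667
b = My - (perp slope)*Mx = -1 + (-14*(-1))/30 = -1 + 0.4667 = -0.5333

y = 0.4667x - 0.5333


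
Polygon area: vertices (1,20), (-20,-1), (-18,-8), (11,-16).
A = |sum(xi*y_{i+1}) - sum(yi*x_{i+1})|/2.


sum(xi*y_{i+1}) = 1*(-1) - 20*(-8) - 18*(-16) + 11*20 = 667
sum(yi*x_{i+1}) = 20*(-20) - 1*(-18) - 8*11 - 16*1 = -486
Area = |667 + 486|/2 = 1153/2 = 576.5000

576.5000 sq units


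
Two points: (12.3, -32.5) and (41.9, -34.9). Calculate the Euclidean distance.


dx = 41.9 - 12.3 = 29.6
dy = -34.9 + 32.5 = -2.4
d = sqrt(876.16 + 5.76) = sqrt(881.92) = 29.6971

29.6971


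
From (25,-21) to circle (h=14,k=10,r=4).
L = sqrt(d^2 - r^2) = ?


d = sqrt((25-14)^2 + (-21-10)^2) = sqrt(121+961) = 32.8938
L = sqrt(1082.0000 - 16) = sqrt(1066.0000) = 32.6497

32.6497


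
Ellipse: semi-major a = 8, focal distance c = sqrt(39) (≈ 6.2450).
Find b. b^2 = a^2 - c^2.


b^2 = 8^2 - (sqrt(39))^2 = 64 - 39 = 25
b = sqrt(25) = 5

b = 5


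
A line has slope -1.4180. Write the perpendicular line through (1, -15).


Perpendicular slope = -1/m1 = -1/(-1.4180) = 0.7052
b2 = y0 - m2*x0 = -15 + 1/(-1.4180) = -15 - 0.7052 = -15.7052

y = 0.7052x - 15.7052


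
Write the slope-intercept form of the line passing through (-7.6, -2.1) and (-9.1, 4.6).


m = (6.7)/(-1.5) = -4.4667
b = y1 - m*x1 = -2.1 - (6.7*(-7.6))/(-1.5) = -2.1 - 33.9467 = -36.0467

y = -4.4667x - 36.0467


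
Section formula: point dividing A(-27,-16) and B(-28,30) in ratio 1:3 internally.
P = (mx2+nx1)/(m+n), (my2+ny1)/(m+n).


Px = (1*(-28) + 3*(-27))/4 = -109/4 = -27.2500
Py = (1*30 + 3*(-16))/4 = -18/4 = -4.5000

P = (-27.2500, -4.5000)


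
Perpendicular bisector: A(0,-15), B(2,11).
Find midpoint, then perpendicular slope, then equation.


Midpoint = (1, -2)
Slope of AB = dy/dx = 26/2 = 13.0000
Perp slope = -dx/dy = -2/26 = -0.0769
b = My - (perp slope)*Mx = -2 + (2*1)/26 = -2 + 0.0769 = -1.9231

y = -0.0769x - 1.9231


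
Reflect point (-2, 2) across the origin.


Reflection rule for origin: (-x, -y)
(-2, 2) -> (2, -2)

(2, -2)


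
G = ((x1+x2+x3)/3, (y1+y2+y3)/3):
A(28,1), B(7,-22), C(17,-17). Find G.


Gx = (28+7+17)/3 = 52/3 = 17.3333
Gy = (1- 22- 17)/3 = -38/3 = -12.6667

G = (17.3333, -12.6667)


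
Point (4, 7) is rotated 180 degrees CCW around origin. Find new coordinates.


cos(180) = -1, sin(180) = 0
x' = 4*(-1) - 7*0 = -4
y' = 4*0 + 7*(-1) = -7

(-4, -7)


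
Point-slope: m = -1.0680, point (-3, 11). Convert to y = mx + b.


y - 11 = -1.0680(x + 3)
y = -1.0680x + 11 + 1.0680*(-3)
y = -1.0680x + 7.7960

y = -1.0680x + 7.7960


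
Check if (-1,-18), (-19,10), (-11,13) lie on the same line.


-1*(10-13) - 19*(13+ 18) - 11*(-18-10)
= 3 - 589 + 308 = -278

No, not collinear (determinant = -278)


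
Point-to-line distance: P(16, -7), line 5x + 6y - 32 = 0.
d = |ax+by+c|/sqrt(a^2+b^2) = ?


|5*16 + 6*(-7) - 32| = |6| = 6
sqrt(25 + 36) = sqrt(61) = 7.8102
d = 6/sqrt(61) = 0.7682

0.7682


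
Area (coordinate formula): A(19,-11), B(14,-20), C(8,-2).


19*(-20+ 2) = -342
14*(-2+ 11) = 126
8*(-11+ 20) = 72
sum = -144
Area = |-144|/2 = 72.0000

72.0000 sq units


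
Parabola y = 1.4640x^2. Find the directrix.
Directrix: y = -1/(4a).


a = 1.4640
1/(4a) = 0.1708
directrix: y = -0.1708 = -0.1708

y = -0.1708


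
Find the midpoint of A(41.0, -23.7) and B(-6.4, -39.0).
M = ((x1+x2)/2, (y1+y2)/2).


Mx = (41.0 - 6.4)/2 = 34.6/2 = 17.3000
My = (-23.7 - 39.0)/2 = -62.7/2 = -31.3500

(17.3000, -31.3500)


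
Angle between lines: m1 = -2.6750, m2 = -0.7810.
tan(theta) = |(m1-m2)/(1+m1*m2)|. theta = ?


m1-m2 = -1.894
1+m1*m2 = 3.089175
tan(theta) = |-1.894/3.089175| = 0.613109
theta = arctan(|-1.894/3.089175|) = 31.5128 degrees (acute angle)

31.5128 degrees


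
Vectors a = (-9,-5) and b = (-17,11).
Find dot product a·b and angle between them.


a·b = -9*(-17) - 5*11 = 153 - 55 = 98
|a| = sqrt(81+25) = 10.2956
|b| = sqrt(289+121) = 20.2485
cos(theta) = 98/(sqrt(106)*sqrt(410)) = 98/sqrt(43460) = 0.470090
theta = arccos(98/sqrt(43460)) = 61.9598 degrees

a·b = 98, theta = 61.9598 deg
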